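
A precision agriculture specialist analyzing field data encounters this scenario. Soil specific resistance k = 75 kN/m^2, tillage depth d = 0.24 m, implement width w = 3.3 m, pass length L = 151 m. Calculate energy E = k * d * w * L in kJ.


E = k * d * w * L
  = 75 * 0.24 * 3.3 * 151
  = 8969.40 kJ


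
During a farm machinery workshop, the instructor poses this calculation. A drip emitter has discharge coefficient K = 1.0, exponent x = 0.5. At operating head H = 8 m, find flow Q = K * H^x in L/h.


Q = K * H^x
  = 1.0 * 8^0.5
  = 1.0 * 2.8284
  = 2.83 L/h


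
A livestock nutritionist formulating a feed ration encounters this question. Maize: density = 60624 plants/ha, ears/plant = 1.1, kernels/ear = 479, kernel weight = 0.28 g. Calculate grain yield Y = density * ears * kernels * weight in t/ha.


Y = density * ears * kernels * kw
  = 60624 * 1.1 * 479 * 0.28 g/ha
  = 8943979.97 g/ha
  = 8943.98 kg/ha = 8.94 t/ha


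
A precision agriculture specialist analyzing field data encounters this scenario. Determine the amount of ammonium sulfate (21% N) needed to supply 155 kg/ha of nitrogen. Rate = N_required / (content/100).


Rate = N_required / (N_content / 100)
     = 155 / (21 / 100)
     = 155 / 0.21
     = 738.10 kg/ha


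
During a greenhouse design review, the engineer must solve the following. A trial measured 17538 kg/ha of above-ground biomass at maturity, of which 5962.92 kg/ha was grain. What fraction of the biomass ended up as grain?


HI = grain_yield / biomass
   = 5962.92 / 17538
   = 0.34


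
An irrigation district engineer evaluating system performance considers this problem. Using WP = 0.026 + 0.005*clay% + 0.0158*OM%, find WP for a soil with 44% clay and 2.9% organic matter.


WP = 0.026 + 0.005*44 + 0.0158*2.9
   = 0.026 + 0.2200 + 0.0458
   = 0.2918


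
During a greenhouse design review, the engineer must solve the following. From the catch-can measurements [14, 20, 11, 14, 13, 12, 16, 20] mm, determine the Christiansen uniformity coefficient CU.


xbar = 120 / 8 = 15
sum|xi - xbar| = 22
CU = 100 * (1 - 22 / (8 * 15))
   = 100 * (1 - 0.1833)
   = 81.67%


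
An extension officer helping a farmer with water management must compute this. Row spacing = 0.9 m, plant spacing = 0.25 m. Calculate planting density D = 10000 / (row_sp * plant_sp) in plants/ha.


D = 10000 / (row_sp * plant_sp)
  = 10000 / (0.9 * 0.25)
  = 10000 / 0.2250
  = 44444.44 plants/ha


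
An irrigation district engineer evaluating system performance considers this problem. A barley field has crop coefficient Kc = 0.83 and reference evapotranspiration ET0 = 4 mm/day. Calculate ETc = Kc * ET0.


ETc = Kc * ET0
    = 0.83 * 4
    = 3.32 mm/day


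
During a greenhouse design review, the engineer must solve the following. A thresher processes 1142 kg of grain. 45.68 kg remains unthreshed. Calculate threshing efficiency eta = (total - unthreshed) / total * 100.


eta = (total - unthreshed) / total * 100
    = (1142 - 45.68) / 1142 * 100
    = 1096.32 / 1142 * 100
    = 96%


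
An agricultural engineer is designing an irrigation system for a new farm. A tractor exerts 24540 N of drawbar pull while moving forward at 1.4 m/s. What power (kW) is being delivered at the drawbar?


P = F * v / 1000
  = 24540 * 1.4 / 1000
  = 34356 / 1000
  = 34.36 kW


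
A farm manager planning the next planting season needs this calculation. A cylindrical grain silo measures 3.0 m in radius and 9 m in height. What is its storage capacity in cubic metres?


V = pi * r^2 * h
  = pi * 3.0^2 * 9
  = pi * 9 * 9
  = 254.47 m^3


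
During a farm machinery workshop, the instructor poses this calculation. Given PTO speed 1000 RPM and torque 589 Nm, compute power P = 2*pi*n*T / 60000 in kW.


P = 2*pi*n*T / 60000
  = 2*pi * 1000 * 589 / 60000
  = 3700796.15 / 60000
  = 61.68 kW


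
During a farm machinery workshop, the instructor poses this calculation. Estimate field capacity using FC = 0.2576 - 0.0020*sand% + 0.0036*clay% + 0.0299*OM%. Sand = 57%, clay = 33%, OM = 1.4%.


FC = 0.2576 - 0.0020*57 + 0.0036*33 + 0.0299*1.4
   = 0.2576 - 0.1140 + 0.1188 + 0.0419
   = 0.3043


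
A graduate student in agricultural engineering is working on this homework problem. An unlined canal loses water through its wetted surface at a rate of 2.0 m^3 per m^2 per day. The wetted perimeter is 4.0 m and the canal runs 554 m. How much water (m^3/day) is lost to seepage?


S = C * P * L
  = 2.0 * 4.0 * 554
  = 4432 m^3/day


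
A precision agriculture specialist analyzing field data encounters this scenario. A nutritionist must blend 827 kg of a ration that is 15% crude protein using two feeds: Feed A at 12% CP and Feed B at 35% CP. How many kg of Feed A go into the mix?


parts_A = CP_b - target = 35 - 15 = 20
parts_B = target - CP_a = 15 - 12 = 3
total_parts = 20 + 3 = 23
Feed A = 827 * 20 / 23 = 719.13 kg
Feed B = 827 * 3 / 23 = 107.87 kg

719.13 kg


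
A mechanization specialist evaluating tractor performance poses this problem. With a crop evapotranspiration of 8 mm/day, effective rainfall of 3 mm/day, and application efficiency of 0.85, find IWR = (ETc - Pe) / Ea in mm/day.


IWR = (ETc - Pe) / Ea
    = (8 - 3) / 0.85
    = 5 / 0.85
    = 5.88 mm/day


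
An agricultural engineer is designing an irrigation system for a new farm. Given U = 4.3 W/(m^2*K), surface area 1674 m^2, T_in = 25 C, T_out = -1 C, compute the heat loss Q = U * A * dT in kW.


dT = 25 - (-1) = 26 K
Q = U * A * dT
  = 4.3 * 1674 * 26
  = 187153.20 W = 187.15 kW


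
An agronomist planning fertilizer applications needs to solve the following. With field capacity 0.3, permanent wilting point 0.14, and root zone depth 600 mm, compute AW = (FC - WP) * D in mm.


AW = (FC - WP) * D
   = (0.3 - 0.14) * 600
   = 0.16 * 600
   = 96 mm


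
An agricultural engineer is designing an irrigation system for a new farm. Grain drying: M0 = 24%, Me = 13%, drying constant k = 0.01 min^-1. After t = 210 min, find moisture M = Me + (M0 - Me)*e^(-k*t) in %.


M = Me + (M0 - Me) * e^(-k*t)
  = 13 + (24 - 13) * e^(-0.01*210)
  = 13 + 11 * e^(-2.100)
  = 13 + 11 * 0.12246
  = 13 + 1.3470
  = 14.35%


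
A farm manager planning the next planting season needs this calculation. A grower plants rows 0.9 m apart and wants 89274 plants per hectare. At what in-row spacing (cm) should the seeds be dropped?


spacing = 10000 / (row_sp * density)
        = 10000 / (0.9 * 89274)
        = 10000 / 80346.60
        = 0.12446 m = 12.45 cm


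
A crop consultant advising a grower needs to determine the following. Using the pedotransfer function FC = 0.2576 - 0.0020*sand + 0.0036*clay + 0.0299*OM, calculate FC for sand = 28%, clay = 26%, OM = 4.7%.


FC = 0.2576 - 0.0020*28 + 0.0036*26 + 0.0299*4.7
   = 0.2576 - 0.0560 + 0.0936 + 0.1405
   = 0.4357


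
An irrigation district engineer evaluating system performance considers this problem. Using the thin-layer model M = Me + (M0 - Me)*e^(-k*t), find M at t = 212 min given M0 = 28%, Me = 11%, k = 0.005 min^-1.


M = Me + (M0 - Me) * e^(-k*t)
  = 11 + (28 - 11) * e^(-0.005*212)
  = 11 + 17 * e^(-1.060)
  = 11 + 17 * 0.34646
  = 11 + 5.8897
  = 16.89%


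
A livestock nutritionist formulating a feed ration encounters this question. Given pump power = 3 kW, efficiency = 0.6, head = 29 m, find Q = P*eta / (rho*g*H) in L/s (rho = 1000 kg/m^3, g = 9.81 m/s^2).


Q = (P * 1000 * eta) / (rho * g * H)
  = (3 * 1000 * 0.6) / (1000 * 9.81 * 29)
  = 1800 / 284490
  = 0.00633 m^3/s = 6.33 L/s


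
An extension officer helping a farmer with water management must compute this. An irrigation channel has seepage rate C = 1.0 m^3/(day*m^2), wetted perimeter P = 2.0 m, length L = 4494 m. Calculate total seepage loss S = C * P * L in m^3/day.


S = C * P * L
  = 1.0 * 2.0 * 4494
  = 8988 m^3/day


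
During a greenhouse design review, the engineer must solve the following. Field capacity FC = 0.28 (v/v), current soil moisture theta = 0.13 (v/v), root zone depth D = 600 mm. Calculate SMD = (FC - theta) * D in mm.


SMD = (FC - theta) * D
    = (0.28 - 0.13) * 600
    = 0.150 * 600
    = 90 mm


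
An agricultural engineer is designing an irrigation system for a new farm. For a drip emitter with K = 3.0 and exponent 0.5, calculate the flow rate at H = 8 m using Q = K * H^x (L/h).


Q = K * H^x
  = 3.0 * 8^0.5
  = 3.0 * 2.8284
  = 8.49 L/h


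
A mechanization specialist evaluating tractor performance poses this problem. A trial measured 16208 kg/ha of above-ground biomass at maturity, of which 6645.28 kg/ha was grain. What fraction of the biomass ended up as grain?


HI = grain_yield / biomass
   = 6645.28 / 16208
   = 0.41


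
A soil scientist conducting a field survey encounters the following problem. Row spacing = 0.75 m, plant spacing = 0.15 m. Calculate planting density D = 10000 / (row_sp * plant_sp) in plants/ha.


D = 10000 / (row_sp * plant_sp)
  = 10000 / (0.75 * 0.15)
  = 10000 / 0.1125
  = 88888.89 plants/ha


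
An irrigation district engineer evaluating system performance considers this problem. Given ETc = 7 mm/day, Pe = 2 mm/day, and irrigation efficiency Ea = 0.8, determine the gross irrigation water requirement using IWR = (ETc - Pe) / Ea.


IWR = (ETc - Pe) / Ea
    = (7 - 2) / 0.8
    = 5 / 0.8
    = 6.25 mm/day


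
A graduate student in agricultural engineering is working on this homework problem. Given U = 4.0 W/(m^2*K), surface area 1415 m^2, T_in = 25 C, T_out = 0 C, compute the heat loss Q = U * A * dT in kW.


dT = 25 - (0) = 25 K
Q = U * A * dT
  = 4.0 * 1415 * 25
  = 141500 W = 141.50 kW


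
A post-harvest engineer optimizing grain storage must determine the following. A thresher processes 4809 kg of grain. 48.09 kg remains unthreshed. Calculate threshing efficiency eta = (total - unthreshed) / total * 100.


eta = (total - unthreshed) / total * 100
    = (4809 - 48.09) / 4809 * 100
    = 4760.91 / 4809 * 100
    = 99%


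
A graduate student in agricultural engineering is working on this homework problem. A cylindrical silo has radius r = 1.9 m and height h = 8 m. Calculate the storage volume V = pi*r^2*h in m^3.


V = pi * r^2 * h
  = pi * 1.9^2 * 8
  = pi * 3.61 * 8
  = 90.73 m^3


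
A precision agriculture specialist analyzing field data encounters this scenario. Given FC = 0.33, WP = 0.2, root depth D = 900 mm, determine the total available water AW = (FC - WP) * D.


AW = (FC - WP) * D
   = (0.33 - 0.2) * 900
   = 0.13 * 900
   = 117 mm


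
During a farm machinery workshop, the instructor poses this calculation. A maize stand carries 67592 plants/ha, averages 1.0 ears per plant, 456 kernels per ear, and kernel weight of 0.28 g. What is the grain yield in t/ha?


Y = density * ears * kernels * kw
  = 67592 * 1.0 * 456 * 0.28 g/ha
  = 8630146.56 g/ha
  = 8630.15 kg/ha = 8.63 t/ha


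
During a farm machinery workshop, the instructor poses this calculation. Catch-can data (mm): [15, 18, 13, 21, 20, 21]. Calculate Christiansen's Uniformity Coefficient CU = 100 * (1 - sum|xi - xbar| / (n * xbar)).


xbar = 108 / 6 = 18
sum|xi - xbar| = 16
CU = 100 * (1 - 16 / (6 * 18))
   = 100 * (1 - 0.1481)
   = 85.19%


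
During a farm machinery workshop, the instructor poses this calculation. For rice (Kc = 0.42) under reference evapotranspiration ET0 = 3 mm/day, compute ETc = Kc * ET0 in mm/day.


ETc = Kc * ET0
    = 0.42 * 3
    = 1.26 mm/day


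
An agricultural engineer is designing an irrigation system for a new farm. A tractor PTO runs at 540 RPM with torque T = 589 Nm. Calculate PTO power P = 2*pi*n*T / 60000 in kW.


P = 2*pi*n*T / 60000
  = 2*pi * 540 * 589 / 60000
  = 1998429.92 / 60000
  = 33.31 kW


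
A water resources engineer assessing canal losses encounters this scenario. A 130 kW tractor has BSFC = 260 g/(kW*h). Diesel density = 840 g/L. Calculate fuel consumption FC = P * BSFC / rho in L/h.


FC = P * BSFC / rho_fuel
   = 130 * 260 / 840
   = 33800 / 840
   = 40.24 L/h


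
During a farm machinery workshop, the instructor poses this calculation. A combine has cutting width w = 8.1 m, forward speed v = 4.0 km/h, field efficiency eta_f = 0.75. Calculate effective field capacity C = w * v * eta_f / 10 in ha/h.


C = w * v * eta_f / 10
  = 8.1 * 4.0 * 0.75 / 10
  = 24.30 / 10
  = 2.43 ha/h


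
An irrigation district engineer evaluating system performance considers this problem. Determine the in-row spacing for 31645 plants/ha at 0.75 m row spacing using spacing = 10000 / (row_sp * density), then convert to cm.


spacing = 10000 / (row_sp * density)
        = 10000 / (0.75 * 31645)
        = 10000 / 23733.75
        = 0.42134 m = 42.13 cm


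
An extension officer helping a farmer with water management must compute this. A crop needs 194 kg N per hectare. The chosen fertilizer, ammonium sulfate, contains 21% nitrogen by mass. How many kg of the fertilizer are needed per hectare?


Rate = N_required / (N_content / 100)
     = 194 / (21 / 100)
     = 194 / 0.21
     = 923.81 kg/ha


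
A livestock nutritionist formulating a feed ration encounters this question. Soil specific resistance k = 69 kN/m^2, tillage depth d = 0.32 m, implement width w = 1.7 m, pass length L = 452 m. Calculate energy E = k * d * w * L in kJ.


E = k * d * w * L
  = 69 * 0.32 * 1.7 * 452
  = 16966.27 kJ


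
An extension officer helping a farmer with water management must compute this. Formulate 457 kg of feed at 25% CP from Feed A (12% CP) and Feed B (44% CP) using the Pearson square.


parts_A = CP_b - target = 44 - 25 = 19
parts_B = target - CP_a = 25 - 12 = 13
total_parts = 19 + 13 = 32
Feed A = 457 * 19 / 32 = 271.34 kg
Feed B = 457 * 13 / 32 = 185.66 kg

271.34 kg


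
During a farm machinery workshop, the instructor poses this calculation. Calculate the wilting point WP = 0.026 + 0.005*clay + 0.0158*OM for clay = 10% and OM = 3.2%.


WP = 0.026 + 0.005*10 + 0.0158*3.2
   = 0.026 + 0.0500 + 0.0506
   = 0.1266


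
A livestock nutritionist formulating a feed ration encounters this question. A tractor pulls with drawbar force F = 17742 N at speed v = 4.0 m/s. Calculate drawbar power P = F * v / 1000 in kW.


P = F * v / 1000
  = 17742 * 4.0 / 1000
  = 70968 / 1000
  = 70.97 kW


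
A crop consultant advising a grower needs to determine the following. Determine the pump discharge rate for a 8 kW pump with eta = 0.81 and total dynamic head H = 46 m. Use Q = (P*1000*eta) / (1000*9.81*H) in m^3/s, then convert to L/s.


Q = (P * 1000 * eta) / (rho * g * H)
  = (8 * 1000 * 0.81) / (1000 * 9.81 * 46)
  = 6480 / 451260
  = 0.01436 m^3/s = 14.36 L/s


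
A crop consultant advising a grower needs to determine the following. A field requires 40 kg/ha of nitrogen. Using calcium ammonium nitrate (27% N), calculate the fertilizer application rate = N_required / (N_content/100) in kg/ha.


Rate = N_required / (N_content / 100)
     = 40 / (27 / 100)
     = 40 / 0.27
     = 148.15 kg/ha


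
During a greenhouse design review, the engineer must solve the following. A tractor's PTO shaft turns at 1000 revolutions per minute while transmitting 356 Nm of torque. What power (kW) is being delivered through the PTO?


P = 2*pi*n*T / 60000
  = 2*pi * 1000 * 356 / 60000
  = 2236813.97 / 60000
  = 37.28 kW


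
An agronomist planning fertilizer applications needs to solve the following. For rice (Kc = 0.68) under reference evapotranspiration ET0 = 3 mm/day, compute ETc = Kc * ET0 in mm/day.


ETc = Kc * ET0
    = 0.68 * 3
    = 2.04 mm/day


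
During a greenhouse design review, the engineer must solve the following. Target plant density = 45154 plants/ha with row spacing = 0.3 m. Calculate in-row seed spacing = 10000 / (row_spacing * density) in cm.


spacing = 10000 / (row_sp * density)
        = 10000 / (0.3 * 45154)
        = 10000 / 13546.20
        = 0.73821 m = 73.82 cm


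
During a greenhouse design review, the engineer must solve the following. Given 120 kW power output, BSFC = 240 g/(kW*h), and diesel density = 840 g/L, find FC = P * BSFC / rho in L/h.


FC = P * BSFC / rho_fuel
   = 120 * 240 / 840
   = 28800 / 840
   = 34.29 L/h


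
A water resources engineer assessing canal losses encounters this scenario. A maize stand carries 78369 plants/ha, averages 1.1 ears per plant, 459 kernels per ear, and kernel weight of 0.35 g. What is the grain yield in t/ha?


Y = density * ears * kernels * kw
  = 78369 * 1.1 * 459 * 0.35 g/ha
  = 13848977.84 g/ha
  = 13848.98 kg/ha = 13.85 t/ha


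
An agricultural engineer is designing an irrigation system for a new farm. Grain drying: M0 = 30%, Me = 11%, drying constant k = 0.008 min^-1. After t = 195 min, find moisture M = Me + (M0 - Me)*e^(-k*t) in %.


M = Me + (M0 - Me) * e^(-k*t)
  = 11 + (30 - 11) * e^(-0.008*195)
  = 11 + 19 * e^(-1.560)
  = 11 + 19 * 0.21014
  = 11 + 3.9926
  = 14.99%


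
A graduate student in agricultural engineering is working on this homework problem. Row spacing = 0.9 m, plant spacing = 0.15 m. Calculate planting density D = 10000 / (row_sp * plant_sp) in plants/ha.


D = 10000 / (row_sp * plant_sp)
  = 10000 / (0.9 * 0.15)
  = 10000 / 0.1350
  = 74074.07 plants/ha


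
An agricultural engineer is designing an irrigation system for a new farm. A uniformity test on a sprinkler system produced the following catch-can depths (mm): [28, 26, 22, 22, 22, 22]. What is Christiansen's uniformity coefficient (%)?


xbar = 142 / 6 = 23.667
sum|xi - xbar| = 13.333
CU = 100 * (1 - 13.333 / (6 * 23.667))
   = 100 * (1 - 0.0939)
   = 90.61%


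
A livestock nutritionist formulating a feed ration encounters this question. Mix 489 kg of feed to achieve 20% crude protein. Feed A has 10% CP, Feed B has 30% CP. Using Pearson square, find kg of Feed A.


parts_A = CP_b - target = 30 - 20 = 10
parts_B = target - CP_a = 20 - 10 = 10
total_parts = 10 + 10 = 20
Feed A = 489 * 10 / 20 = 244.50 kg
Feed B = 489 * 10 / 20 = 244.50 kg


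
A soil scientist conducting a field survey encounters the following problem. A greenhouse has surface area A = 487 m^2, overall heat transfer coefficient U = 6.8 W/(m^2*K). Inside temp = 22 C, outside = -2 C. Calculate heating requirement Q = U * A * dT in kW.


dT = 22 - (-2) = 24 K
Q = U * A * dT
  = 6.8 * 487 * 24
  = 79478.40 W = 79.48 kW


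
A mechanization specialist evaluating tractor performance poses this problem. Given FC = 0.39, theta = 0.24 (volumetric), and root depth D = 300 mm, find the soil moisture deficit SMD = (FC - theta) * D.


SMD = (FC - theta) * D
    = (0.39 - 0.24) * 300
    = 0.150 * 300
    = 45 mm


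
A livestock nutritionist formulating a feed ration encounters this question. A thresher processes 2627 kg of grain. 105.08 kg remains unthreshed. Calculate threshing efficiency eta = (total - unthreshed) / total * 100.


eta = (total - unthreshed) / total * 100
    = (2627 - 105.08) / 2627 * 100
    = 2521.92 / 2627 * 100
    = 96%


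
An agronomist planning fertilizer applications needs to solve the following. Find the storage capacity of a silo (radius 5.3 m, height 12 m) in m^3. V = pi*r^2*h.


V = pi * r^2 * h
  = pi * 5.3^2 * 12
  = pi * 28.09 * 12
  = 1058.97 m^3


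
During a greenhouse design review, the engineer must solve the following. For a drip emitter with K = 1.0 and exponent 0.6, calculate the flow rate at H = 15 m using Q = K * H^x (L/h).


Q = K * H^x
  = 1.0 * 15^0.6
  = 1.0 * 5.0776
  = 5.08 L/h


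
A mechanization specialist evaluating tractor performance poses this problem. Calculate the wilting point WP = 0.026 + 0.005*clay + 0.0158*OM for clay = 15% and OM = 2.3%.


WP = 0.026 + 0.005*15 + 0.0158*2.3
   = 0.026 + 0.0750 + 0.0363
   = 0.1373


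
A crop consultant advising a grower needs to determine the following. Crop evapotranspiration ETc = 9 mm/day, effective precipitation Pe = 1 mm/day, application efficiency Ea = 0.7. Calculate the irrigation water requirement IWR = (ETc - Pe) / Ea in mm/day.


IWR = (ETc - Pe) / Ea
    = (9 - 1) / 0.7
    = 8 / 0.7
    = 11.43 mm/day


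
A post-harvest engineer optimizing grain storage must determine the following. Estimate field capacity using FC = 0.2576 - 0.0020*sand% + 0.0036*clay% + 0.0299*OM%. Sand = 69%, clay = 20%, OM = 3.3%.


FC = 0.2576 - 0.0020*69 + 0.0036*20 + 0.0299*3.3
   = 0.2576 - 0.1380 + 0.0720 + 0.0987
   = 0.2903


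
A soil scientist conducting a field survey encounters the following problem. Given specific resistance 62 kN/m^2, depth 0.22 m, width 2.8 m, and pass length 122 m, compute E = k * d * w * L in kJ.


E = k * d * w * L
  = 62 * 0.22 * 2.8 * 122
  = 4659.42 kJ


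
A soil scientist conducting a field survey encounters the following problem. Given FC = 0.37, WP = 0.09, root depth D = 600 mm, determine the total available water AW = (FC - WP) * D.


AW = (FC - WP) * D
   = (0.37 - 0.09) * 600
   = 0.28 * 600
   = 168 mm


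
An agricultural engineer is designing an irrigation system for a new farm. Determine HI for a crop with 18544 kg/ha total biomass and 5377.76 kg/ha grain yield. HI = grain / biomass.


HI = grain_yield / biomass
   = 5377.76 / 18544
   = 0.29


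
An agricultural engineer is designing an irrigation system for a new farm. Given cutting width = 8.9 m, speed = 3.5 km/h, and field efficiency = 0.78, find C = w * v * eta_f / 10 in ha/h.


C = w * v * eta_f / 10
  = 8.9 * 3.5 * 0.78 / 10
  = 24.30 / 10
  = 2.43 ha/h


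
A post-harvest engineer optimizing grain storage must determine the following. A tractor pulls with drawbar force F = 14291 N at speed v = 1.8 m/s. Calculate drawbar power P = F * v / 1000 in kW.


P = F * v / 1000
  = 14291 * 1.8 / 1000
  = 25723.80 / 1000
  = 25.72 kW


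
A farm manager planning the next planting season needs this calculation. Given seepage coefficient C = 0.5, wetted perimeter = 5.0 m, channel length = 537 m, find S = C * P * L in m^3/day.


S = C * P * L
  = 0.5 * 5.0 * 537
  = 1342.50 m^3/day


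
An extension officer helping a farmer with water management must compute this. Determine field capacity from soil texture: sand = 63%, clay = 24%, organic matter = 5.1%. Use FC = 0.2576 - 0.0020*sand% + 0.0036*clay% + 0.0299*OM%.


FC = 0.2576 - 0.0020*63 + 0.0036*24 + 0.0299*5.1
   = 0.2576 - 0.1260 + 0.0864 + 0.1525
   = 0.3705


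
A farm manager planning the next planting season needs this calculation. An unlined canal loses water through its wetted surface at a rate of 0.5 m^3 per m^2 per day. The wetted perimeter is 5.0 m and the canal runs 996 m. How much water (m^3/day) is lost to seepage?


S = C * P * L
  = 0.5 * 5.0 * 996
  = 2490 m^3/day


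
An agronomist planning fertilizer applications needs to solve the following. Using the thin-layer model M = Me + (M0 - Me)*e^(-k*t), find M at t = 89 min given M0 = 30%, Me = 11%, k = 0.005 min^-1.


M = Me + (M0 - Me) * e^(-k*t)
  = 11 + (30 - 11) * e^(-0.005*89)
  = 11 + 19 * e^(-0.445)
  = 11 + 19 * 0.64082
  = 11 + 12.1757
  = 23.18%


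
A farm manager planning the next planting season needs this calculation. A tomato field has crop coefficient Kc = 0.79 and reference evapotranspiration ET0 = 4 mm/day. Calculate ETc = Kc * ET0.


ETc = Kc * ET0
    = 0.79 * 4
    = 3.16 mm/day


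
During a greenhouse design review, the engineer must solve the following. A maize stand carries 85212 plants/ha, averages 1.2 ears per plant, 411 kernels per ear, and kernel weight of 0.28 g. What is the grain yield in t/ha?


Y = density * ears * kernels * kw
  = 85212 * 1.2 * 411 * 0.28 g/ha
  = 11767436.35 g/ha
  = 11767.44 kg/ha = 11.77 t/ha


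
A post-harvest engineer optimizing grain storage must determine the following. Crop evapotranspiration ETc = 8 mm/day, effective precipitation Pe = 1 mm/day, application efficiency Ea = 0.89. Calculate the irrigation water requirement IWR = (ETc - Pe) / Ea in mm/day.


IWR = (ETc - Pe) / Ea
    = (8 - 1) / 0.89
    = 7 / 0.89
    = 7.87 mm/day


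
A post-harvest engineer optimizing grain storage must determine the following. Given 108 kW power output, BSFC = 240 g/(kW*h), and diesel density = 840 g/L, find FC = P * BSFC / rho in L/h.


FC = P * BSFC / rho_fuel
   = 108 * 240 / 840
   = 25920 / 840
   = 30.86 L/h


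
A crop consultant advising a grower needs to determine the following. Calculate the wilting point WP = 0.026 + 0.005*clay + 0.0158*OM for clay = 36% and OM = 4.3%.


WP = 0.026 + 0.005*36 + 0.0158*4.3
   = 0.026 + 0.1800 + 0.0679
   = 0.2739


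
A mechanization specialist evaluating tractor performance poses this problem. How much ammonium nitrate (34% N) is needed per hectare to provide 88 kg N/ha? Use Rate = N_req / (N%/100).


Rate = N_required / (N_content / 100)
     = 88 / (34 / 100)
     = 88 / 0.34
     = 258.82 kg/ha


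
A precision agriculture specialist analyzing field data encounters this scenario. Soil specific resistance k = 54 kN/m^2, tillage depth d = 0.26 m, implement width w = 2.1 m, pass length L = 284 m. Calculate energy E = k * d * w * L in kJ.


E = k * d * w * L
  = 54 * 0.26 * 2.1 * 284
  = 8373.46 kJ


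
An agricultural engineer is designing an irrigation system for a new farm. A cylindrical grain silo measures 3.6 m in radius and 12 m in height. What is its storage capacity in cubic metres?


V = pi * r^2 * h
  = pi * 3.6^2 * 12
  = pi * 12.96 * 12
  = 488.58 m^3


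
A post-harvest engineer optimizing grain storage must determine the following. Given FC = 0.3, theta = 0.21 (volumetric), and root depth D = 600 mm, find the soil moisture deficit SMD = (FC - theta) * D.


SMD = (FC - theta) * D
    = (0.3 - 0.21) * 600
    = 0.090 * 600
    = 54 mm


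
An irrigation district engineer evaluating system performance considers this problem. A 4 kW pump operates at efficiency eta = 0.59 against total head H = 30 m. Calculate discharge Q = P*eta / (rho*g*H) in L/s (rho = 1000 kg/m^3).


Q = (P * 1000 * eta) / (rho * g * H)
  = (4 * 1000 * 0.59) / (1000 * 9.81 * 30)
  = 2360 / 294300
  = 0.00802 m^3/s = 8.02 L/s


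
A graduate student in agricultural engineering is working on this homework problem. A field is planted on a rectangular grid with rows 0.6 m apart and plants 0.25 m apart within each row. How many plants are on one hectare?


D = 10000 / (row_sp * plant_sp)
  = 10000 / (0.6 * 0.25)
  = 10000 / 0.1500
  = 66666.67 plants/ha


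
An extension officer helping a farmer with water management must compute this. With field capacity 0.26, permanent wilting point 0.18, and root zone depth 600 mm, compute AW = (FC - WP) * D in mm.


AW = (FC - WP) * D
   = (0.26 - 0.18) * 600
   = 0.08 * 600
   = 48 mm


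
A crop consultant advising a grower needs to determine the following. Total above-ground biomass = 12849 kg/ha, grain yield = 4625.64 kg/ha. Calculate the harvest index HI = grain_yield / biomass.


HI = grain_yield / biomass
   = 4625.64 / 12849
   = 0.36


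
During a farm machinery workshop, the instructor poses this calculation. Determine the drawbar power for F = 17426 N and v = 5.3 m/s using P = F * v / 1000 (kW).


P = F * v / 1000
  = 17426 * 5.3 / 1000
  = 92357.80 / 1000
  = 92.36 kW


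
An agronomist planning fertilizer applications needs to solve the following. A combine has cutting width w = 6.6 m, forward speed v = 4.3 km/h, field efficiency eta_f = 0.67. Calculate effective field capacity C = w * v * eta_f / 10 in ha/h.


C = w * v * eta_f / 10
  = 6.6 * 4.3 * 0.67 / 10
  = 19.01 / 10
  = 1.90 ha/h


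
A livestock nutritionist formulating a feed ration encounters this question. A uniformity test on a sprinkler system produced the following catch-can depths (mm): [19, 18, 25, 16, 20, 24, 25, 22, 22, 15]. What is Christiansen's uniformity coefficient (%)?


xbar = 206 / 10 = 20.600
sum|xi - xbar| = 30
CU = 100 * (1 - 30 / (10 * 20.600))
   = 100 * (1 - 0.1456)
   = 85.44%


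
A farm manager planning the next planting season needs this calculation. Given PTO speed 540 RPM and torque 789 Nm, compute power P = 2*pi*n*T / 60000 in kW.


P = 2*pi*n*T / 60000
  = 2*pi * 540 * 789 / 60000
  = 2677013.93 / 60000
  = 44.62 kW


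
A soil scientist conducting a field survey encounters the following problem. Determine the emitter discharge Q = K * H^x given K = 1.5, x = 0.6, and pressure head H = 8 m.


Q = K * H^x
  = 1.5 * 8^0.6
  = 1.5 * 3.4822
  = 5.22 L/h


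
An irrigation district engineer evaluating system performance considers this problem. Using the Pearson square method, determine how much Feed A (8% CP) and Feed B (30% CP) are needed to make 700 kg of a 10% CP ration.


parts_A = CP_b - target = 30 - 10 = 20
parts_B = target - CP_a = 10 - 8 = 2
total_parts = 20 + 2 = 22
Feed A = 700 * 20 / 22 = 636.36 kg
Feed B = 700 * 2 / 22 = 63.64 kg

636.36 kg


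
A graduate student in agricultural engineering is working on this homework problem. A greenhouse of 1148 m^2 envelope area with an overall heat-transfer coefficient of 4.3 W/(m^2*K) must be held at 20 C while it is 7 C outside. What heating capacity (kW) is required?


dT = 20 - (7) = 13 K
Q = U * A * dT
  = 4.3 * 1148 * 13
  = 64173.20 W = 64.17 kW


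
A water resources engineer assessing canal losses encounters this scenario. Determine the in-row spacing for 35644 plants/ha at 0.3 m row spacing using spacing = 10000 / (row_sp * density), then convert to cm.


spacing = 10000 / (row_sp * density)
        = 10000 / (0.3 * 35644)
        = 10000 / 10693.20
        = 0.93517 m = 93.52 cm


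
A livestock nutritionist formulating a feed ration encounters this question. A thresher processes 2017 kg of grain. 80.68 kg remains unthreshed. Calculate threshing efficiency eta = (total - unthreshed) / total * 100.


eta = (total - unthreshed) / total * 100
    = (2017 - 80.68) / 2017 * 100
    = 1936.32 / 2017 * 100
    = 96%


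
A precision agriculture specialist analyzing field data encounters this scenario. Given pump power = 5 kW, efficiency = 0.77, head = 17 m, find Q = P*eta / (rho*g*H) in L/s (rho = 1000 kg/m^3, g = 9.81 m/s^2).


Q = (P * 1000 * eta) / (rho * g * H)
  = (5 * 1000 * 0.77) / (1000 * 9.81 * 17)
  = 3850 / 166770
  = 0.02309 m^3/s = 23.09 L/s


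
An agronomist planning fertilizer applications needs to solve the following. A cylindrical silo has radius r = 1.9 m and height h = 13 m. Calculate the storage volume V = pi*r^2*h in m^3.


V = pi * r^2 * h
  = pi * 1.9^2 * 13
  = pi * 3.61 * 13
  = 147.43 m^3


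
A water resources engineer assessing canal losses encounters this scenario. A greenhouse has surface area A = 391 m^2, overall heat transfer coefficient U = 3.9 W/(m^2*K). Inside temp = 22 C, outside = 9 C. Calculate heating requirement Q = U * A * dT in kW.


dT = 22 - (9) = 13 K
Q = U * A * dT
  = 3.9 * 391 * 13
  = 19823.70 W = 19.82 kW


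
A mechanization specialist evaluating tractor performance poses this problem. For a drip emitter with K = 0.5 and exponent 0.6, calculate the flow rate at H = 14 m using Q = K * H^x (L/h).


Q = K * H^x
  = 0.5 * 14^0.6
  = 0.5 * 4.8717
  = 2.44 L/h


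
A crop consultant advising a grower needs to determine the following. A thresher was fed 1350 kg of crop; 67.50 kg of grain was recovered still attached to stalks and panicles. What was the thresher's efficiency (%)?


eta = (total - unthreshed) / total * 100
    = (1350 - 67.50) / 1350 * 100
    = 1282.50 / 1350 * 100
    = 95%


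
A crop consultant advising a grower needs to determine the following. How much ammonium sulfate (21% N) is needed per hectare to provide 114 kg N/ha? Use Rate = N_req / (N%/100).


Rate = N_required / (N_content / 100)
     = 114 / (21 / 100)
     = 114 / 0.21
     = 542.86 kg/ha


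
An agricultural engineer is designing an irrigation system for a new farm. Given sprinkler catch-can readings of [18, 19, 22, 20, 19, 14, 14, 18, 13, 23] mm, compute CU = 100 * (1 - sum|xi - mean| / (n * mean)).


xbar = 180 / 10 = 18
sum|xi - xbar| = 26
CU = 100 * (1 - 26 / (10 * 18))
   = 100 * (1 - 0.1444)
   = 85.56%


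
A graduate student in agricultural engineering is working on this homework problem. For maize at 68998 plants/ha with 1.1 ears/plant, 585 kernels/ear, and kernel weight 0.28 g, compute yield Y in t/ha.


Y = density * ears * kernels * kw
  = 68998 * 1.1 * 585 * 0.28 g/ha
  = 12432059.64 g/ha
  = 12432.06 kg/ha = 12.43 t/ha


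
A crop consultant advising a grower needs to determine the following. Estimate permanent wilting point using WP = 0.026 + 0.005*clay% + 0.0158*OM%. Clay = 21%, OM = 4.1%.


WP = 0.026 + 0.005*21 + 0.0158*4.1
   = 0.026 + 0.1050 + 0.0648
   = 0.1958


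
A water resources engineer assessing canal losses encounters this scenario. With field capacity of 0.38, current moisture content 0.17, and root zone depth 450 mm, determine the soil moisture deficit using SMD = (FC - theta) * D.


SMD = (FC - theta) * D
    = (0.38 - 0.17) * 450
    = 0.210 * 450
    = 94.50 mm


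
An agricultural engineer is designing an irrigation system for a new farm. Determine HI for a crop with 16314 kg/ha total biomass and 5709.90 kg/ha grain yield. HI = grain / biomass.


HI = grain_yield / biomass
   = 5709.90 / 16314
   = 0.35


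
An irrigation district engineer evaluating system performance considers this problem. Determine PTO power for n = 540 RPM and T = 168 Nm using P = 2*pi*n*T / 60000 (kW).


P = 2*pi*n*T / 60000
  = 2*pi * 540 * 168 / 60000
  = 570010.57 / 60000
  = 9.50 kW


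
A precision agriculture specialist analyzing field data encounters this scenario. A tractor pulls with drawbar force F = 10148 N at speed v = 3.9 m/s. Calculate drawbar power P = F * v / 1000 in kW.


P = F * v / 1000
  = 10148 * 3.9 / 1000
  = 39577.20 / 1000
  = 39.58 kW


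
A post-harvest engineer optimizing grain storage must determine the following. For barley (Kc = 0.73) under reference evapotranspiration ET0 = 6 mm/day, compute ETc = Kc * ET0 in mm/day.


ETc = Kc * ET0
    = 0.73 * 6
    = 4.38 mm/day


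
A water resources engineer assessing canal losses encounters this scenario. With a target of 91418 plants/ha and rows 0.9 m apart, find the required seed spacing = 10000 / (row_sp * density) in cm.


spacing = 10000 / (row_sp * density)
        = 10000 / (0.9 * 91418)
        = 10000 / 82276.20
        = 0.12154 m = 12.15 cm


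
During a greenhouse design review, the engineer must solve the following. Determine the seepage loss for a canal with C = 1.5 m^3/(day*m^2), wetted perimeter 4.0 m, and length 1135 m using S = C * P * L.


S = C * P * L
  = 1.5 * 4.0 * 1135
  = 6810 m^3/day


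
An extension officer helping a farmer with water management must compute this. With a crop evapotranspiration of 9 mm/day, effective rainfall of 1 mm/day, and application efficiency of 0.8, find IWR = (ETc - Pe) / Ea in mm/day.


IWR = (ETc - Pe) / Ea
    = (9 - 1) / 0.8
    = 8 / 0.8
    = 10 mm/day


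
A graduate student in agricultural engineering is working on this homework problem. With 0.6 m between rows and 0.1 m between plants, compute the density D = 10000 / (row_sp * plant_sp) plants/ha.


D = 10000 / (row_sp * plant_sp)
  = 10000 / (0.6 * 0.1)
  = 10000 / 0.0600
  = 166666.67 plants/ha


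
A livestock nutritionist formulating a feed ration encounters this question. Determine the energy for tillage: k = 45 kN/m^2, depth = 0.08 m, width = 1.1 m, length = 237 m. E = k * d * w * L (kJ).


E = k * d * w * L
  = 45 * 0.08 * 1.1 * 237
  = 938.52 kJ


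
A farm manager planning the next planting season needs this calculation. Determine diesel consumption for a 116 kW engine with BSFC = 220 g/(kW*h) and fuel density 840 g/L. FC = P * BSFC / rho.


FC = P * BSFC / rho_fuel
   = 116 * 220 / 840
   = 25520 / 840
   = 30.38 L/h


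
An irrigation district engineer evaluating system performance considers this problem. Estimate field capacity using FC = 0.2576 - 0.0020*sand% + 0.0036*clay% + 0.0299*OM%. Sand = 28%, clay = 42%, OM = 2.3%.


FC = 0.2576 - 0.0020*28 + 0.0036*42 + 0.0299*2.3
   = 0.2576 - 0.0560 + 0.1512 + 0.0688
   = 0.4216


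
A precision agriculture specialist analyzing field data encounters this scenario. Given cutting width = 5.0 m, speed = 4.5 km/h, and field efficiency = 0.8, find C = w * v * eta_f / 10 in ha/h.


C = w * v * eta_f / 10
  = 5.0 * 4.5 * 0.8 / 10
  = 18 / 10
  = 1.80 ha/h


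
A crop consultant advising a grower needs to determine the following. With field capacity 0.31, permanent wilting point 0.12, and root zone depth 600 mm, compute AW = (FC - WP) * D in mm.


AW = (FC - WP) * D
   = (0.31 - 0.12) * 600
   = 0.19 * 600
   = 114 mm


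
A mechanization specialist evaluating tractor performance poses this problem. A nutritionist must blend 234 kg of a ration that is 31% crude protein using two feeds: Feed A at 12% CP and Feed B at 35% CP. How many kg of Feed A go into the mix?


parts_A = CP_b - target = 35 - 31 = 4
parts_B = target - CP_a = 31 - 12 = 19
total_parts = 4 + 19 = 23
Feed A = 234 * 4 / 23 = 40.70 kg
Feed B = 234 * 19 / 23 = 193.30 kg

40.70 kg


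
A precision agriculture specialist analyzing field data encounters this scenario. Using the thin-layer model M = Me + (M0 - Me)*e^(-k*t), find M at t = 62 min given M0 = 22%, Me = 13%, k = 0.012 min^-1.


M = Me + (M0 - Me) * e^(-k*t)
  = 13 + (22 - 13) * e^(-0.012*62)
  = 13 + 9 * e^(-0.744)
  = 13 + 9 * 0.47521
  = 13 + 4.2769
  = 17.28%


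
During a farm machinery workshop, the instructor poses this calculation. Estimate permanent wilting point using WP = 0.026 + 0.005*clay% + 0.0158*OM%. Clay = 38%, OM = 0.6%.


WP = 0.026 + 0.005*38 + 0.0158*0.6
   = 0.026 + 0.1900 + 0.0095
   = 0.2255


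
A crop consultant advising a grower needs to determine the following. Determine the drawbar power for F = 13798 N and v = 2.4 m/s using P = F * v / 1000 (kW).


P = F * v / 1000
  = 13798 * 2.4 / 1000
  = 33115.20 / 1000
  = 33.12 kW


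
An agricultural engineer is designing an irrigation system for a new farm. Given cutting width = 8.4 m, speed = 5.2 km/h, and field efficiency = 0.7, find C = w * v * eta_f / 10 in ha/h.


C = w * v * eta_f / 10
  = 8.4 * 5.2 * 0.7 / 10
  = 30.58 / 10
  = 3.06 ha/h


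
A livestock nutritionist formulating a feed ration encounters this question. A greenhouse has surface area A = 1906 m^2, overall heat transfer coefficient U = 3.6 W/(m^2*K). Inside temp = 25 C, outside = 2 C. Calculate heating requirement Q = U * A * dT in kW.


dT = 25 - (2) = 23 K
Q = U * A * dT
  = 3.6 * 1906 * 23
  = 157816.80 W = 157.82 kW


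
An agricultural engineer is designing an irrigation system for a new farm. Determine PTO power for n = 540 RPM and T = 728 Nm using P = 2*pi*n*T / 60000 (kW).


P = 2*pi*n*T / 60000
  = 2*pi * 540 * 728 / 60000
  = 2470045.81 / 60000
  = 41.17 kW


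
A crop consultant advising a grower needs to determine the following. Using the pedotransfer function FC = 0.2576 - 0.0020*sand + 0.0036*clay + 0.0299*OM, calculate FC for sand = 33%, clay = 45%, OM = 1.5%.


FC = 0.2576 - 0.0020*33 + 0.0036*45 + 0.0299*1.5
   = 0.2576 - 0.0660 + 0.1620 + 0.0449
   = 0.3985


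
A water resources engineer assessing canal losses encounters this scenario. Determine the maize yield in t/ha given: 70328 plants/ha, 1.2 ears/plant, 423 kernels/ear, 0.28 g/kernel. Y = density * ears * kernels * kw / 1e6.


Y = density * ears * kernels * kw
  = 70328 * 1.2 * 423 * 0.28 g/ha
  = 9995577.98 g/ha
  = 9995.58 kg/ha = 10.00 t/ha


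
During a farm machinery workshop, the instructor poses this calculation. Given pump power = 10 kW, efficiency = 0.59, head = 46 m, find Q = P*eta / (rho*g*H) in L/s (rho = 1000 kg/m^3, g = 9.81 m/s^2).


Q = (P * 1000 * eta) / (rho * g * H)
  = (10 * 1000 * 0.59) / (1000 * 9.81 * 46)
  = 5900 / 451260
  = 0.01307 m^3/s = 13.07 L/s


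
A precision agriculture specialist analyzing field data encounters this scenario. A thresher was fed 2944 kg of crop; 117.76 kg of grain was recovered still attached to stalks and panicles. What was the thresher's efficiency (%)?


eta = (total - unthreshed) / total * 100
    = (2944 - 117.76) / 2944 * 100
    = 2826.24 / 2944 * 100
    = 96%
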